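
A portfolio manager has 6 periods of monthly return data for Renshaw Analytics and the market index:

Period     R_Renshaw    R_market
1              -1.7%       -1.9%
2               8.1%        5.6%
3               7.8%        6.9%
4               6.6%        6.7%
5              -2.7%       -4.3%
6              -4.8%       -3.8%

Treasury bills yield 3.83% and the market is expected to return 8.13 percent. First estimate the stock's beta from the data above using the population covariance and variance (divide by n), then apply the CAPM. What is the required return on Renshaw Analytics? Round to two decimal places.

8.42%

Mean R_i = (-1.7 + 8.1 + 7.8 + 6.6 − 2.7 − 4.8) / 6 = 2.2167%
Mean R_m = (-1.9 + 5.6 + 6.9 + 6.7 − 4.3 − 3.8) / 6 = 1.5333%
Σ(R_i − R̄_i)(R_m − R̄_m) = 156.0867  ⇒  Cov = 156.0867 / 6 = 26.0145
Σ(R_m − R̄_m)² = 146.2933  ⇒  Var(R_m) = 146.2933 / 6 = 24.3822
β = Cov / Var(R_m) = 26.0145 / 24.3822 = 1.0669
MRP = 8.13% − 3.83% = 4.30%
E(R) = R_f + β × MRP = 3.83% + 1.0669 × 4.30% = 8.42%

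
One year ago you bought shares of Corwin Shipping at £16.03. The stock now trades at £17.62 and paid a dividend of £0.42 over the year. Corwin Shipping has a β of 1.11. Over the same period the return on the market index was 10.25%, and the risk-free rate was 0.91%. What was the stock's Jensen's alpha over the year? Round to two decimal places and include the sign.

+1.26%

Realised HPR = (P1 + D1 − P0) / P0 = (17.62 + 0.42 − 16.03) / 16.03 = 2.01 / 16.03 = 12.5390%
MRP = 10.25% − 0.91% = 9.34%
CAPM required = R_f + β·MRP = 0.91% + 1.11 × 9.34% = 11.2774%
α = realised − required = 12.5390% − 11.2774% = +1.26%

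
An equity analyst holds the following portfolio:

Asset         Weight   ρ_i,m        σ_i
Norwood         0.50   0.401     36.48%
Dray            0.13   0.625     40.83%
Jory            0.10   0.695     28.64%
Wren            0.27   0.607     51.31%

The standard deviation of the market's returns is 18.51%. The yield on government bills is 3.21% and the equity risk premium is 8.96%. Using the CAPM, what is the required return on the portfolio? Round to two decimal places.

β_Norwood = 0.401 × 36.48% / 18.51% = 0.7903
β_Dray = 0.625 × 40.83% / 18.51% = 1.3786
β_Jory = 0.695 × 28.64% / 18.51% = 1.0754
β_Wren = 0.607 × 51.31% / 18.51% = 1.6826
β_P = Σ w_i β_i = 0.50×0.7903 + 0.13×1.3786 + 0.10×1.0754 + 0.27×1.6826 = 1.1362
E(R_P) = R_f + β_P × MRP = 3.21% + 1.1362 × 8.96% = 13.39%

13.39%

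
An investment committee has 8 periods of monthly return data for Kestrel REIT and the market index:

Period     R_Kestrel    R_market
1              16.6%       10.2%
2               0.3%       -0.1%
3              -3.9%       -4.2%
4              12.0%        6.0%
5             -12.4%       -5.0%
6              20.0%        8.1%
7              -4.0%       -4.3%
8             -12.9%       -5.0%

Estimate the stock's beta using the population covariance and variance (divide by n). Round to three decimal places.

Mean R_i = (16.6 + 0.3 − 3.9 + 12.0 − 12.4 + 20.0 − 4.0 − 12.9) / 8 = 1.9625%
Mean R_m = (10.2 − 0.1 − 4.2 + 6.0 − 5.0 + 8.1 − 4.3 − 5.0) / 8 = 0.7125%
Σ(R_i − R̄_i)(R_m − R̄_m) = 552.1838  ⇒  Cov = 552.1838 / 8 = 69.0230
Σ(R_m − R̄_m)² = 287.7288  ⇒  Var(R_m) = 287.7288 / 8 = 35.9661
β = Cov / Var(R_m) = 69.0230 / 35.9661 = 1.9191

1.919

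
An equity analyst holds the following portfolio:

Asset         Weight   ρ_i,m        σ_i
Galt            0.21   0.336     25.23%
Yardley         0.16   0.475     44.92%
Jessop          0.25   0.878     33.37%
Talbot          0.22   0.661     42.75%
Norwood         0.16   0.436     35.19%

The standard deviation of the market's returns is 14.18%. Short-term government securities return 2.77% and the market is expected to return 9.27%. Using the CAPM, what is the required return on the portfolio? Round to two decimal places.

12.48%

β_Galt = 0.336 × 25.23% / 14.18% = 0.5978
β_Yardley = 0.475 × 44.92% / 14.18% = 1.5047
β_Jessop = 0.878 × 33.37% / 14.18% = 2.0662
β_Talbot = 0.661 × 42.75% / 14.18% = 1.9928
β_Norwood = 0.436 × 35.19% / 14.18% = 1.0820
β_P = Σ w_i β_i = 0.21×0.5978 + 0.16×1.5047 + 0.25×2.0662 + 0.22×1.9928 + 0.16×1.0820 = 1.4944
MRP = 9.27% − 2.77% = 6.50%
E(R_P) = R_f + β_P × MRP = 2.77% + 1.4944 × 6.50% = 12.48%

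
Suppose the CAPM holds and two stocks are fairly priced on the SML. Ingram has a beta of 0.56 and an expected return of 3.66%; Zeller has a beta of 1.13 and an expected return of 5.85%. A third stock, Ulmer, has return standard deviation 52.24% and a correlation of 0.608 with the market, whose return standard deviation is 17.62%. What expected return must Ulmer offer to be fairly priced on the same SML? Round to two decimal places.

MRP = (5.85% − 3.66%) / (1.13 − 0.56) = 3.8421%
R_f = 3.66% − 0.56 × 3.8421% = 1.5084%
β_Ulmer = ρ·σ_i/σ_m = 0.608 × 52.24 / 17.62 = 1.8026
E(R_Ulmer) = R_f + β × MRP = 1.5084% + 1.8026 × 3.8421% = 8.43%

8.43%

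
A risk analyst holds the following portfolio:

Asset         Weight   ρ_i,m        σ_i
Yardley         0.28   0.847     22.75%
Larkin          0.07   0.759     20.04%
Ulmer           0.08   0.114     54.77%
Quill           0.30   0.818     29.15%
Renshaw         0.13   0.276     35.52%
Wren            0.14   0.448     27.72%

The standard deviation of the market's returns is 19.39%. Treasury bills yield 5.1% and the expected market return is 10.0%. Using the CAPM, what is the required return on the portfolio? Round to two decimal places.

β_Yardley = 0.847 × 22.75% / 19.39% = 0.9938
β_Larkin = 0.759 × 20.04% / 19.39% = 0.7844
β_Ulmer = 0.114 × 54.77% / 19.39% = 0.3220
β_Quill = 0.818 × 29.15% / 19.39% = 1.2297
β_Renshaw = 0.276 × 35.52% / 19.39% = 0.5056
β_Wren = 0.448 × 27.72% / 19.39% = 0.6405
β_P = Σ w_i β_i = 0.28×0.9938 + 0.07×0.7844 + 0.08×0.3220 + 0.30×1.2297 + 0.13×0.5056 + 0.14×0.6405 = 0.8832
MRP = 10.0% − 5.1% = 4.90%
E(R_P) = R_f + β_P × MRP = 5.1% + 0.8832 × 4.9% = 9.43%

9.43%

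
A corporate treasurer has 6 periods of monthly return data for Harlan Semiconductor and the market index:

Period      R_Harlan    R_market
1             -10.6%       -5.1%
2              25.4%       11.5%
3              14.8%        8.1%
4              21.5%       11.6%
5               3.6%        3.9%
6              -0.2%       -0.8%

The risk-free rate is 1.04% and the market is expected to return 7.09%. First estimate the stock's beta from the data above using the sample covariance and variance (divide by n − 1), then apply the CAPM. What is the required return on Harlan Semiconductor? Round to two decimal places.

Mean R_i = (-10.6 + 25.4 + 14.8 + 21.5 + 3.6 − 0.2) / 6 = 9.0833%
Mean R_m = (-5.1 + 11.5 + 8.1 + 11.6 + 3.9 − 0.8) / 6 = 4.8667%
Σ(R_i − R̄_i)(R_m − R̄_m) = 464.4067  ⇒  Cov = 464.4067 / 5 = 92.8813
Σ(R_m − R̄_m)² = 232.1733  ⇒  Var(R_m) = 232.1733 / 5 = 46.4347
β = Cov / Var(R_m) = 92.8813 / 46.4347 = 2.0003
MRP = 7.09% − 1.04% = 6.05%
E(R) = R_f + β × MRP = 1.04% + 2.0003 × 6.05% = 13.14%

13.14%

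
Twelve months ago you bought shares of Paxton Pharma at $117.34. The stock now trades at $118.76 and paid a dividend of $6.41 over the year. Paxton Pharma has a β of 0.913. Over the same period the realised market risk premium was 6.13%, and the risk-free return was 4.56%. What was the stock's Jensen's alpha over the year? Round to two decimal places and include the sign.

Realised HPR = (P1 + D1 − P0) / P0 = (118.76 + 6.41 − 117.34) / 117.34 = 7.83 / 117.34 = 6.6729%
CAPM required = R_f + β·MRP = 4.56% + 0.913 × 6.13% = 10.15669%
α = realised − required = 6.6729% − 10.15669% = -3.48%

-3.48%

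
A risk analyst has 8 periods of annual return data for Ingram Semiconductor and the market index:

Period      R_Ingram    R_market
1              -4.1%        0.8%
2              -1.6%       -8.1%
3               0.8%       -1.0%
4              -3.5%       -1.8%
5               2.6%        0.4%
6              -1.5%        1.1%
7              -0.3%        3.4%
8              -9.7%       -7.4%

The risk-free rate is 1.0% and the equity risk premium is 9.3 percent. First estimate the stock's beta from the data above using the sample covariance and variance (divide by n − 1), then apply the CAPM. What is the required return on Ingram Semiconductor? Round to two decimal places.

5.56%

Mean R_i = (-4.1 − 1.6 + 0.8 − 3.5 + 2.6 − 1.5 − 0.3 − 9.7) / 8 = -2.1625%
Mean R_m = (0.8 − 8.1 − 1.0 − 1.8 + 0.4 + 1.1 + 3.4 − 7.4) / 8 = -1.5750%
Σ(R_i − R̄_i)(R_m − R̄_m) = 58.0825  ⇒  Cov = 58.0825 / 7 = 8.2975
Σ(R_m − R̄_m)² = 118.3350  ⇒  Var(R_m) = 118.3350 / 7 = 16.9050
β = Cov / Var(R_m) = 8.2975 / 16.9050 = 0.4908
E(R) = R_f + β × MRP = 1.0% + 0.4908 × 9.3% = 5.56%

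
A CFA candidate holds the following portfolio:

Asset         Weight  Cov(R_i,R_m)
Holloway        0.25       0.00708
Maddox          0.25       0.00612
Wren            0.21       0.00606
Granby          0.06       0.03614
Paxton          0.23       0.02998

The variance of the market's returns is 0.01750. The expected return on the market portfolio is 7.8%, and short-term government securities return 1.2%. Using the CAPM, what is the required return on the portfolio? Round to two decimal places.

β_Holloway = 0.00708 / 0.01750 = 0.4046
β_Maddox = 0.00612 / 0.01750 = 0.3497
β_Wren = 0.00606 / 0.01750 = 0.3463
β_Granby = 0.03614 / 0.01750 = 2.0651
β_Paxton = 0.02998 / 0.01750 = 1.7131
β_P = Σ w_i β_i = 0.25×0.4046 + 0.25×0.3497 + 0.21×0.3463 + 0.06×2.0651 + 0.23×1.7131 = 0.7792
MRP = 7.8% − 1.2% = 6.60%
E(R_P) = R_f + β_P × MRP = 1.2% + 0.7792 × 6.6% = 6.34%

6.34%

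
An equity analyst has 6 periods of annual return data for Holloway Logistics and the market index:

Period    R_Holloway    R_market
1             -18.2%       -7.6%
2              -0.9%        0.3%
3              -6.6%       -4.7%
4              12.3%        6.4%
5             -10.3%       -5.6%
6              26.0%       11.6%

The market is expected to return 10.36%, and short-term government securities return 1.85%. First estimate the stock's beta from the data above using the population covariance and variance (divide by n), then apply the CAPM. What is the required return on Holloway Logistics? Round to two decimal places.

Mean R_i = (-18.2 − 0.9 − 6.6 + 12.3 − 10.3 + 26.0) / 6 = 0.3833%
Mean R_m = (-7.6 + 0.3 − 4.7 + 6.4 − 5.6 + 11.6) / 6 = 0.0667%
Σ(R_i − R̄_i)(R_m − R̄_m) = 606.9167  ⇒  Cov = 606.9167 / 6 = 101.1528
Σ(R_m − R̄_m)² = 286.7933  ⇒  Var(R_m) = 286.7933 / 6 = 47.7989
β = Cov / Var(R_m) = 101.1528 / 47.7989 = 2.1162
MRP = 10.36% − 1.85% = 8.51%
E(R) = R_f + β × MRP = 1.85% + 2.1162 × 8.51% = 19.86%

19.86%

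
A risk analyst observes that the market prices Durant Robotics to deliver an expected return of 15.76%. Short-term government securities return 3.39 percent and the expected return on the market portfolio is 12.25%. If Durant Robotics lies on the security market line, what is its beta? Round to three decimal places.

MRP = 12.25% − 3.39% = 8.86%
β = (E(R) − R_f) / MRP = (15.76% − 3.39%) / 8.86% = 12.37% / 8.86% = 1.396

1.396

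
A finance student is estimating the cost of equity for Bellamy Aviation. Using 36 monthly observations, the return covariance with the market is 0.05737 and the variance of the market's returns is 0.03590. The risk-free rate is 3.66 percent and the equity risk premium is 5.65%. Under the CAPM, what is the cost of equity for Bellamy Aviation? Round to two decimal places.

12.69%

β = Cov(R_i, R_m) / Var(R_m) = 0.05737 / 0.03590 = 1.5981
E(R) = R_f + β × MRP = 3.66% + 1.5981 × 5.65% = 12.69%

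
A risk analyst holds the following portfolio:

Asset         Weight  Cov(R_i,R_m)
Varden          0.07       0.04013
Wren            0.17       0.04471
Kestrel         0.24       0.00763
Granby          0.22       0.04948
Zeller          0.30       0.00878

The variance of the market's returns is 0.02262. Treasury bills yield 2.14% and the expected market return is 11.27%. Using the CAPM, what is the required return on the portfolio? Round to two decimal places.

12.54%

β_Varden = 0.04013 / 0.02262 = 1.7741
β_Wren = 0.04471 / 0.02262 = 1.9766
β_Kestrel = 0.00763 / 0.02262 = 0.3373
β_Granby = 0.04948 / 0.02262 = 2.1874
β_Zeller = 0.00878 / 0.02262 = 0.3882
β_P = Σ w_i β_i = 0.07×1.7741 + 0.17×1.9766 + 0.24×0.3373 + 0.22×2.1874 + 0.30×0.3882 = 1.1388
MRP = 11.27% − 2.14% = 9.13%
E(R_P) = R_f + β_P × MRP = 2.14% + 1.1388 × 9.13% = 12.54%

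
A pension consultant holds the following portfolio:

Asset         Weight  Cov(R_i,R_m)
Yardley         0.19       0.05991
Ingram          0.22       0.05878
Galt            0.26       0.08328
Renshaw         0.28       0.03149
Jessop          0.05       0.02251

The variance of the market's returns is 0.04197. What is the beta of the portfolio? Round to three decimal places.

1.332

β_Yardley = 0.05991 / 0.04197 = 1.4274
β_Ingram = 0.05878 / 0.04197 = 1.4005
β_Galt = 0.08328 / 0.04197 = 1.9843
β_Renshaw = 0.03149 / 0.04197 = 0.7503
β_Jessop = 0.02251 / 0.04197 = 0.5363
β_P = Σ w_i β_i = 0.19×1.4274 + 0.22×1.4005 + 0.26×1.9843 + 0.28×0.7503 + 0.05×0.5363 = 1.3321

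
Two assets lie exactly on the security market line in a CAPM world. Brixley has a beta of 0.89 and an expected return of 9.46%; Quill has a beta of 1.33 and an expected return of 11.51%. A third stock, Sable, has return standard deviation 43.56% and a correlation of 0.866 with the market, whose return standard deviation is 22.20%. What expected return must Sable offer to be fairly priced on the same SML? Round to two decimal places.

MRP = (11.51% − 9.46%) / (1.33 − 0.89) = 4.6591%
R_f = 9.46% − 0.89 × 4.6591% = 5.3134%
β_Sable = ρ·σ_i/σ_m = 0.866 × 43.56 / 22.20 = 1.6992
E(R_Sable) = R_f + β × MRP = 5.3134% + 1.6992 × 4.6591% = 13.23%

13.23%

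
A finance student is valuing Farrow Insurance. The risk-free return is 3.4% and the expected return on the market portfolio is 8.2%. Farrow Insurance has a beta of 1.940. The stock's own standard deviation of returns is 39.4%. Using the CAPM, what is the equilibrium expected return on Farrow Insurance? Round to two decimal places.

12.71%

Market risk premium = E(R_m) − R_f = 8.2% − 3.4% = 4.80%
E(R) = R_f + β × MRP = 3.4% + 1.940 × 4.8% = 12.71%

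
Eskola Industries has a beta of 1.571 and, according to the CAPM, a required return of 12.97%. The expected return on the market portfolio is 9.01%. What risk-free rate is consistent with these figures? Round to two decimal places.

2.07%

E(R) = R_f + β(E(R_m) − R_f) = R_f(1 − β) + β·E(R_m)
12.97% = R_f × (1 − 1.571) + 1.571 × 9.01%
12.97% = R_f × -0.571 + 14.15471%
R_f = (12.97% − 14.15471%) / -0.571 = 2.07%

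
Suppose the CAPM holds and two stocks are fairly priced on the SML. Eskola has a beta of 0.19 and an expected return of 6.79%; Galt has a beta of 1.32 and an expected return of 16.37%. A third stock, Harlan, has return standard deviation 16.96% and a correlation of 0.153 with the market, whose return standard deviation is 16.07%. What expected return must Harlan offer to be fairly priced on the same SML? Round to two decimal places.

6.55%

MRP = (16.37% − 6.79%) / (1.32 − 0.19) = 8.4779%
R_f = 6.79% − 0.19 × 8.4779% = 5.1792%
β_Harlan = ρ·σ_i/σ_m = 0.153 × 16.96 / 16.07 = 0.1615
E(R_Harlan) = R_f + β × MRP = 5.1792% + 0.1615 × 8.4779% = 6.55%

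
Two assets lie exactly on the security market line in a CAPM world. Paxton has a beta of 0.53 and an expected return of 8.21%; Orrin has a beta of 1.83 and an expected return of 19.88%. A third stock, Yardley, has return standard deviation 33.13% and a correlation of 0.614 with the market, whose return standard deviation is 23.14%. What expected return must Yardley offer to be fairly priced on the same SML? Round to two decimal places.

MRP = (19.88% − 8.21%) / (1.83 − 0.53) = 8.9769%
R_f = 8.21% − 0.53 × 8.9769% = 3.4522%
β_Yardley = ρ·σ_i/σ_m = 0.614 × 33.13 / 23.14 = 0.8791
E(R_Yardley) = R_f + β × MRP = 3.4522% + 0.8791 × 8.9769% = 11.34%

11.34%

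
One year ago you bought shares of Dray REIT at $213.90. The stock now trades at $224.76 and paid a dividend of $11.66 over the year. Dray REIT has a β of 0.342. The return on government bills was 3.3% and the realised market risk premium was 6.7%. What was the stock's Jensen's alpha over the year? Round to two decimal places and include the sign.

+4.94%

Realised HPR = (P1 + D1 − P0) / P0 = (224.76 + 11.66 − 213.90) / 213.90 = 22.52 / 213.90 = 10.5283%
CAPM required = R_f + β·MRP = 3.3% + 0.342 × 6.7% = 5.5914%
α = realised − required = 10.5283% − 5.5914% = +4.94%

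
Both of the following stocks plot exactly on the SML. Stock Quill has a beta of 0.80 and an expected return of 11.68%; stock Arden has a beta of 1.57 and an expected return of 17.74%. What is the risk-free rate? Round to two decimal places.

5.38%

Both satisfy E(R) = R_f + β·MRP, so the slope of the SML is
MRP = (17.74% − 11.68%) / (1.57 − 0.80) = 6.06% / 0.77 = 7.8701%
R_f = E(R_Quill) − β_Quill·MRP = 11.68% − 0.80 × 7.8701% = 5.3839%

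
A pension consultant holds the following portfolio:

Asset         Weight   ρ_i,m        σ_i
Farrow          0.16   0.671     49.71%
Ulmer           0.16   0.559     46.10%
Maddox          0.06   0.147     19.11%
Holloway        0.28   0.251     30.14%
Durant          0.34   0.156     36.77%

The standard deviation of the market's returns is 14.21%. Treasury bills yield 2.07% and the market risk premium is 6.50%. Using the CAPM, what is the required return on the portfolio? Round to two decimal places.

β_Farrow = 0.671 × 49.71% / 14.21% = 2.3473
β_Ulmer = 0.559 × 46.10% / 14.21% = 1.8135
β_Maddox = 0.147 × 19.11% / 14.21% = 0.1977
β_Holloway = 0.251 × 30.14% / 14.21% = 0.5324
β_Durant = 0.156 × 36.77% / 14.21% = 0.4037
β_P = Σ w_i β_i = 0.16×2.3473 + 0.16×1.8135 + 0.06×0.1977 + 0.28×0.5324 + 0.34×0.4037 = 0.9639
E(R_P) = R_f + β_P × MRP = 2.07% + 0.9639 × 6.50% = 8.34%

8.34%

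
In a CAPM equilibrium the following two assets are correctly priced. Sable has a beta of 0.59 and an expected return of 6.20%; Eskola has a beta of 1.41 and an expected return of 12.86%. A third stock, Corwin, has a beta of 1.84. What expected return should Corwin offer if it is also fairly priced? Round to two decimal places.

MRP (SML slope) = (12.86% − 6.20%) / (1.41 − 0.59) = 6.66% / 0.82 = 8.1220%
R_f (intercept) = 6.20% − 0.59 × 8.1220% = 1.4080%
E(R_Corwin) = R_f + β × MRP = 1.4080% + 1.84 × 8.1220% = 16.35%

16.35%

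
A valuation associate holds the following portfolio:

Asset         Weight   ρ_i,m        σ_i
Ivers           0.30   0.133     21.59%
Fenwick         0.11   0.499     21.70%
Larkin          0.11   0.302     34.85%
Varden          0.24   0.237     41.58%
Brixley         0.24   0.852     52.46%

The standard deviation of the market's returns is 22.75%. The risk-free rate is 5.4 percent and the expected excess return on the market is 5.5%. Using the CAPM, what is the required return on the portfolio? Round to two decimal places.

9.34%

β_Ivers = 0.133 × 21.59% / 22.75% = 0.1262
β_Fenwick = 0.499 × 21.70% / 22.75% = 0.4760
β_Larkin = 0.302 × 34.85% / 22.75% = 0.4626
β_Varden = 0.237 × 41.58% / 22.75% = 0.4332
β_Brixley = 0.852 × 52.46% / 22.75% = 1.9647
β_P = Σ w_i β_i = 0.30×0.1262 + 0.11×0.4760 + 0.11×0.4626 + 0.24×0.4332 + 0.24×1.9647 = 0.7166
E(R_P) = R_f + β_P × MRP = 5.4% + 0.7166 × 5.5% = 9.34%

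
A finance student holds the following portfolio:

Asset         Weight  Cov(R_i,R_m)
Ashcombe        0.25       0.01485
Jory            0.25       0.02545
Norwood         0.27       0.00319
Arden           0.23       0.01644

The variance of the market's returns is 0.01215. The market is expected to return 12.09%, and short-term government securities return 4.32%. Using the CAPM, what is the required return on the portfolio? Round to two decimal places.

β_Ashcombe = 0.01485 / 0.01215 = 1.2222
β_Jory = 0.02545 / 0.01215 = 2.0947
β_Norwood = 0.00319 / 0.01215 = 0.2626
β_Arden = 0.01644 / 0.01215 = 1.3531
β_P = Σ w_i β_i = 0.25×1.2222 + 0.25×2.0947 + 0.27×0.2626 + 0.23×1.3531 = 1.2113
MRP = 12.09% − 4.32% = 7.77%
E(R_P) = R_f + β_P × MRP = 4.32% + 1.2113 × 7.77% = 13.73%

13.73%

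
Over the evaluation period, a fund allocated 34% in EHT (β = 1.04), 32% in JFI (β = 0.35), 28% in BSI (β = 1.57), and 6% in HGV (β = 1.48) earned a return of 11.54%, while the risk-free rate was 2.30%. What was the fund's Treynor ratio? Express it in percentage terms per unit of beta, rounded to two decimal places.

β_P = 0.34×1.04 + 0.32×0.35 + 0.28×1.57 + 0.06×1.48 = 0.9940
Treynor = (R_P − R_f) / β_P = (11.54% − 2.30%) / 0.9940 = 9.24% / 0.9940 = 9.30%

9.30%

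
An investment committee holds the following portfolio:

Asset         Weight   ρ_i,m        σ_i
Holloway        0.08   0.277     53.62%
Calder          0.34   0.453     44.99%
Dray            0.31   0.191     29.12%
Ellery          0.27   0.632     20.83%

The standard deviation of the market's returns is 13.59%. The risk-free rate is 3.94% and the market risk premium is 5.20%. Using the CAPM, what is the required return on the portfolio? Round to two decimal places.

β_Holloway = 0.277 × 53.62% / 13.59% = 1.0929
β_Calder = 0.453 × 44.99% / 13.59% = 1.4997
β_Dray = 0.191 × 29.12% / 13.59% = 0.4093
β_Ellery = 0.632 × 20.83% / 13.59% = 0.9687
β_P = Σ w_i β_i = 0.08×1.0929 + 0.34×1.4997 + 0.31×0.4093 + 0.27×0.9687 = 0.9858
E(R_P) = R_f + β_P × MRP = 3.94% + 0.9858 × 5.20% = 9.07%

9.07%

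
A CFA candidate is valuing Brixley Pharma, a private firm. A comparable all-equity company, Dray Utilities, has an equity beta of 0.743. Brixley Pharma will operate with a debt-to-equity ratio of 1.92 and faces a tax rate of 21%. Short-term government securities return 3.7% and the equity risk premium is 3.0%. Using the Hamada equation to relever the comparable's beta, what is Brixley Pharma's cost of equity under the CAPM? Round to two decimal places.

9.31%

β_L = β_U × [1 + (1 − t)(D/E)] = 0.743 × [1 + (1 − 0.21) × 1.92]
    = 0.743 × [1 + 0.79 × 1.92] = 0.743 × 2.5168 = 1.8700
E(R) = R_f + β_L × MRP = 3.7% + 1.8700 × 3.0% = 9.31%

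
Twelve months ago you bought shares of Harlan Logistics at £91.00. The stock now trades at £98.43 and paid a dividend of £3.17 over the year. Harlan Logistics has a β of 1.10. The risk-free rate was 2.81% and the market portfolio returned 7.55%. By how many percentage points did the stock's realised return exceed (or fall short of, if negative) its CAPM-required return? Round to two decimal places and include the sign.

+3.62%

Realised HPR = (P1 + D1 − P0) / P0 = (98.43 + 3.17 − 91.00) / 91.00 = 10.60 / 91.00 = 11.6484%
MRP = 7.55% − 2.81% = 4.74%
CAPM required = R_f + β·MRP = 2.81% + 1.10 × 4.74% = 8.0240%
α = realised − required = 11.6484% − 8.0240% = +3.62%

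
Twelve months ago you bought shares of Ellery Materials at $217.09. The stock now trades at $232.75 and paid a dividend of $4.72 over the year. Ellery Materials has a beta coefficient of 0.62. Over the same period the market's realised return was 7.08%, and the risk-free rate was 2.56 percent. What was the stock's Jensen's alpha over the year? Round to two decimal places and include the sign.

Realised HPR = (P1 + D1 − P0) / P0 = (232.75 + 4.72 − 217.09) / 217.09 = 20.38 / 217.09 = 9.3878%
MRP = 7.08% − 2.56% = 4.52%
CAPM required = R_f + β·MRP = 2.56% + 0.62 × 4.52% = 5.3624%
α = realised − required = 9.3878% − 5.3624% = +4.03%

+4.03%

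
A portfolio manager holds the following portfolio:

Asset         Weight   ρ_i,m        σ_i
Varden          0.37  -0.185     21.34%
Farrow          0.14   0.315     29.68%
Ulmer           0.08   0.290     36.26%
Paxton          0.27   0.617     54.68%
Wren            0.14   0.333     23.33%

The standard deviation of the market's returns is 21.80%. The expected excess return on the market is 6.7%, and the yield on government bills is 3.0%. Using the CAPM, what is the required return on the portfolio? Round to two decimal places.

6.35%

β_Varden = -0.185 × 21.34% / 21.80% = -0.1811
β_Farrow = 0.315 × 29.68% / 21.80% = 0.4289
β_Ulmer = 0.290 × 36.26% / 21.80% = 0.4824
β_Paxton = 0.617 × 54.68% / 21.80% = 1.5476
β_Wren = 0.333 × 23.33% / 21.80% = 0.3564
β_P = Σ w_i β_i = 0.37×-0.1811 + 0.14×0.4289 + 0.08×0.4824 + 0.27×1.5476 + 0.14×0.3564 = 0.4994
E(R_P) = R_f + β_P × MRP = 3.0% + 0.4994 × 6.7% = 6.35%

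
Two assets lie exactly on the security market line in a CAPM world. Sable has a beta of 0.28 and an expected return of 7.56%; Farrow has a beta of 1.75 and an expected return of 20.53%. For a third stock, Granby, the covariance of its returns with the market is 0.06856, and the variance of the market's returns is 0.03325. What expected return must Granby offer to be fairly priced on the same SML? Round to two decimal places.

MRP = (20.53% − 7.56%) / (1.75 − 0.28) = 8.8231%
R_f = 7.56% − 0.28 × 8.8231% = 5.0895%
β_Granby = Cov / Var(R_m) = 0.06856 / 0.03325 = 2.0620
E(R_Granby) = R_f + β × MRP = 5.0895% + 2.0620 × 8.8231% = 23.28%

23.28%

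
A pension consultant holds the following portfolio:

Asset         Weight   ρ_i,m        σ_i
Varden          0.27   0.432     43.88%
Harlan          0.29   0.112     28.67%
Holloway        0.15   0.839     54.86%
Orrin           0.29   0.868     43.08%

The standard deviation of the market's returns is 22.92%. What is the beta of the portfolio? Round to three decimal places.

1.038

β_Varden = 0.432 × 43.88% / 22.92% = 0.8271
β_Harlan = 0.112 × 28.67% / 22.92% = 0.1401
β_Holloway = 0.839 × 54.86% / 22.92% = 2.0082
β_Orrin = 0.868 × 43.08% / 22.92% = 1.6315
β_P = Σ w_i β_i = 0.27×0.8271 + 0.29×0.1401 + 0.15×2.0082 + 0.29×1.6315 = 1.0383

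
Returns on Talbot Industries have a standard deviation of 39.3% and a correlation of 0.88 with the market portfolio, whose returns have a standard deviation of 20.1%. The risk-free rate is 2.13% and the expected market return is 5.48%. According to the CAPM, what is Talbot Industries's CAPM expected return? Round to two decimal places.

β = ρ × σ_i / σ_m = 0.88 × 39.3% / 20.1% = 1.7206
MRP = 5.48% − 2.13% = 3.35%
E(R) = 2.13% + 1.7206 × 3.35% = 7.89%

7.89%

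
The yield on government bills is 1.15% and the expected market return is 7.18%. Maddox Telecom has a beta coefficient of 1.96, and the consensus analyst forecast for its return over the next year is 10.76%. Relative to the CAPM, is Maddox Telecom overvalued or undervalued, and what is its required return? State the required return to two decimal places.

Overvalued; required return 12.97%

MRP = 7.18% − 1.15% = 6.03%
Required return = R_f + β·MRP = 1.15% + 1.96 × 6.03% = 12.97%
Forecast 10.76% < required 12.97% → the stock plots below the SML → overvalued.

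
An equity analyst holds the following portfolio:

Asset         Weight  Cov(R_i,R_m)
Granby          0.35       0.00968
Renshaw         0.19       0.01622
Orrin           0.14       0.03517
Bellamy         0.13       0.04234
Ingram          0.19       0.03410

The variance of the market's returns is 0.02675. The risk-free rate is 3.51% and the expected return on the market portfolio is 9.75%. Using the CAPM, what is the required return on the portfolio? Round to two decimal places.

8.96%

β_Granby = 0.00968 / 0.02675 = 0.3619
β_Renshaw = 0.01622 / 0.02675 = 0.6064
β_Orrin = 0.03517 / 0.02675 = 1.3148
β_Bellamy = 0.04234 / 0.02675 = 1.5828
β_Ingram = 0.03410 / 0.02675 = 1.2748
β_P = Σ w_i β_i = 0.35×0.3619 + 0.19×0.6064 + 0.14×1.3148 + 0.13×1.5828 + 0.19×1.2748 = 0.8739
MRP = 9.75% − 3.51% = 6.24%
E(R_P) = R_f + β_P × MRP = 3.51% + 0.8739 × 6.24% = 8.96%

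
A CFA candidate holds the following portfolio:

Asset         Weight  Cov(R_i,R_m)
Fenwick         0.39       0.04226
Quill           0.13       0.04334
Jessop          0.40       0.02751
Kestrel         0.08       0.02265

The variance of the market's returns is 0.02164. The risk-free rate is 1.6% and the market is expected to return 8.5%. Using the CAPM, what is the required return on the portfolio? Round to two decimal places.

β_Fenwick = 0.04226 / 0.02164 = 1.9529
β_Quill = 0.04334 / 0.02164 = 2.0028
β_Jessop = 0.02751 / 0.02164 = 1.2713
β_Kestrel = 0.02265 / 0.02164 = 1.0467
β_P = Σ w_i β_i = 0.39×1.9529 + 0.13×2.0028 + 0.40×1.2713 + 0.08×1.0467 = 1.6143
MRP = 8.5% − 1.6% = 6.90%
E(R_P) = R_f + β_P × MRP = 1.6% + 1.6143 × 6.9% = 12.74%

12.74%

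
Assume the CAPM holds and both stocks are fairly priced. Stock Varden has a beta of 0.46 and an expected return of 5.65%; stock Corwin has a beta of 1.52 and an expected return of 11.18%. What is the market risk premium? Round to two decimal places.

Both satisfy E(R) = R_f + β·MRP, so the slope of the SML is
MRP = (11.18% − 5.65%) / (1.52 − 0.46) = 5.53% / 1.06 = 5.2170%

5.22%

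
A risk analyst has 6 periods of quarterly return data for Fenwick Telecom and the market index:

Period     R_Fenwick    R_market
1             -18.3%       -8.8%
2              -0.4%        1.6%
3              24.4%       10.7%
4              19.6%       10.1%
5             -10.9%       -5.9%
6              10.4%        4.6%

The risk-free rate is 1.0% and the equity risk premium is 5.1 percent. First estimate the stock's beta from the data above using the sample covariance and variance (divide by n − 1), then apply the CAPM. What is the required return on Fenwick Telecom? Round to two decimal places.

11.61%

Mean R_i = (-18.3 − 0.4 + 24.4 + 19.6 − 10.9 + 10.4) / 6 = 4.1333%
Mean R_m = (-8.8 + 1.6 + 10.7 + 10.1 − 5.9 + 4.6) / 6 = 2.0500%
Σ(R_i − R̄_i)(R_m − R̄_m) = 680.7500  ⇒  Cov = 680.7500 / 5 = 136.1500
Σ(R_m − R̄_m)² = 327.2550  ⇒  Var(R_m) = 327.2550 / 5 = 65.4510
β = Cov / Var(R_m) = 136.1500 / 65.4510 = 2.0802
E(R) = R_f + β × MRP = 1.0% + 2.0802 × 5.1% = 11.61%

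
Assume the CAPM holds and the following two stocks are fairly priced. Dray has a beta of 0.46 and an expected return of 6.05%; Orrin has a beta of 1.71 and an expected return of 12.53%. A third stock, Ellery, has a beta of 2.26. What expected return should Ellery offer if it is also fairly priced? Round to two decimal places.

15.38%

MRP (SML slope) = (12.53% − 6.05%) / (1.71 − 0.46) = 6.48% / 1.25 = 5.1840%
R_f (intercept) = 6.05% − 0.46 × 5.1840% = 3.6654%
E(R_Ellery) = R_f + β × MRP = 3.6654% + 2.26 × 5.1840% = 15.38%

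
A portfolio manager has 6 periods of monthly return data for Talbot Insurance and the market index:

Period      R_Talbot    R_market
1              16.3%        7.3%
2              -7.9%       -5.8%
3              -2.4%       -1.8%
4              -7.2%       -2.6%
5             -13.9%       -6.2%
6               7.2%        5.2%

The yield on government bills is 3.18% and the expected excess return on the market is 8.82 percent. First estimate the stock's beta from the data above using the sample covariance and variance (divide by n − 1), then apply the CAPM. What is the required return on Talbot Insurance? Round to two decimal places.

20.08%

Mean R_i = (16.3 − 7.9 − 2.4 − 7.2 − 13.9 + 7.2) / 6 = -1.3167%
Mean R_m = (7.3 − 5.8 − 1.8 − 2.6 − 6.2 + 5.2) / 6 = -0.6500%
Σ(R_i − R̄_i)(R_m − R̄_m) = 306.3350  ⇒  Cov = 306.3350 / 5 = 61.2670
Σ(R_m − R̄_m)² = 159.8750  ⇒  Var(R_m) = 159.8750 / 5 = 31.9750
β = Cov / Var(R_m) = 61.2670 / 31.9750 = 1.9161
E(R) = R_f + β × MRP = 3.18% + 1.9161 × 8.82% = 20.08%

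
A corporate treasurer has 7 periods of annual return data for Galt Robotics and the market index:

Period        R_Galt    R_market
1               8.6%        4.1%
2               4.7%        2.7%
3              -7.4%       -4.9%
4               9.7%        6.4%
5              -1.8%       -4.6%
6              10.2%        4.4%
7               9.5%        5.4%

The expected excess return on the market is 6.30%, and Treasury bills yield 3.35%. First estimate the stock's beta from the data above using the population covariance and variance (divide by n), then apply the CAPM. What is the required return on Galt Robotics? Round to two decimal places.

Mean R_i = (8.6 + 4.7 − 7.4 + 9.7 − 1.8 + 10.2 + 9.5) / 7 = 4.7857%
Mean R_m = (4.1 + 2.7 − 4.9 + 6.4 − 4.6 + 4.4 + 5.4) / 7 = 1.9286%
Σ(R_i − R̄_i)(R_m − R̄_m) = 186.1429  ⇒  Cov = 186.1429 / 7 = 26.5918
Σ(R_m − R̄_m)² = 132.7143  ⇒  Var(R_m) = 132.7143 / 7 = 18.9592
β = Cov / Var(R_m) = 26.5918 / 18.9592 = 1.4026
E(R) = R_f + β × MRP = 3.35% + 1.4026 × 6.30% = 12.19%

12.19%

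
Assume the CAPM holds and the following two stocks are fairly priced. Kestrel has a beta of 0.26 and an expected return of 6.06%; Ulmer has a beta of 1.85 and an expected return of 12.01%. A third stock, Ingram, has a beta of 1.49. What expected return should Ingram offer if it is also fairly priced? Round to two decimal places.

10.66%

MRP (SML slope) = (12.01% − 6.06%) / (1.85 − 0.26) = 5.95% / 1.59 = 3.7421%
R_f (intercept) = 6.06% − 0.26 × 3.7421% = 5.0871%
E(R_Ingram) = R_f + β × MRP = 5.0871% + 1.49 × 3.7421% = 10.66%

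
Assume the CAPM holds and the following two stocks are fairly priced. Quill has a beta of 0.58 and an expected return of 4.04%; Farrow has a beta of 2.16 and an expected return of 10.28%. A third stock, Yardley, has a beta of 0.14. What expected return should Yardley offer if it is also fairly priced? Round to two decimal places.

MRP (SML slope) = (10.28% − 4.04%) / (2.16 − 0.58) = 6.24% / 1.58 = 3.9494%
R_f (intercept) = 4.04% − 0.58 × 3.9494% = 1.7493%
E(R_Yardley) = R_f + β × MRP = 1.7493% + 0.14 × 3.9494% = 2.30%

2.30%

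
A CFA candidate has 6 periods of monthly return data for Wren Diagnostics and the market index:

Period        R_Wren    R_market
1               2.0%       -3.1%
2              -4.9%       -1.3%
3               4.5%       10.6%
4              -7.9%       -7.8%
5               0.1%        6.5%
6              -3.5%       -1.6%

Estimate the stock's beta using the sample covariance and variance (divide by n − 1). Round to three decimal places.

0.532

Mean R_i = (2.0 − 4.9 + 4.5 − 7.9 + 0.1 − 3.5) / 6 = -1.6167%
Mean R_m = (-3.1 − 1.3 + 10.6 − 7.8 + 6.5 − 1.6) / 6 = 0.5500%
Σ(R_i − R̄_i)(R_m − R̄_m) = 121.0750  ⇒  Cov = 121.0750 / 5 = 24.2150
Σ(R_m − R̄_m)² = 227.4950  ⇒  Var(R_m) = 227.4950 / 5 = 45.4990
β = Cov / Var(R_m) = 24.2150 / 45.4990 = 0.5322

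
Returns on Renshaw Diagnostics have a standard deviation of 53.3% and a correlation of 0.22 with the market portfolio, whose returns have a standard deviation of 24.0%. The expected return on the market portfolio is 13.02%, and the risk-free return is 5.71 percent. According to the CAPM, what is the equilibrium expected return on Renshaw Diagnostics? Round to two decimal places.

β = ρ × σ_i / σ_m = 0.22 × 53.3% / 24.0% = 0.4886
MRP = 13.02% − 5.71% = 7.31%
E(R) = 5.71% + 0.4886 × 7.31% = 9.28%

9.28%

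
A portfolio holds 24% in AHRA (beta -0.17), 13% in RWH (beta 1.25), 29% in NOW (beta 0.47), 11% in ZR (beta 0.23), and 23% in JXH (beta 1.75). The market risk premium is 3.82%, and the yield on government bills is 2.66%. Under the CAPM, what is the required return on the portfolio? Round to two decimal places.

5.28%

β_P = Σ w_i β_i = 0.24×-0.17 + 0.13×1.25 + 0.29×0.47 + 0.11×0.23 + 0.23×1.75 = 0.6858
E(R_P) = R_f + β_P × MRP = 2.66% + 0.6858 × 3.82% = 5.28%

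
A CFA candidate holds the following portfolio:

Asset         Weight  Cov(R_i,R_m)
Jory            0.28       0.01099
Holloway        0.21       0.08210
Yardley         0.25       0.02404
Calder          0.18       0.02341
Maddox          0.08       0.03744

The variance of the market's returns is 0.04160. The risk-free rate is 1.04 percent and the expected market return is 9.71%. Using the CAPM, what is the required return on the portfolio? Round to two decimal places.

β_Jory = 0.01099 / 0.04160 = 0.2642
β_Holloway = 0.08210 / 0.04160 = 1.9736
β_Yardley = 0.02404 / 0.04160 = 0.5779
β_Calder = 0.02341 / 0.04160 = 0.5627
β_Maddox = 0.03744 / 0.04160 = 0.9000
β_P = Σ w_i β_i = 0.28×0.2642 + 0.21×1.9736 + 0.25×0.5779 + 0.18×0.5627 + 0.08×0.9000 = 0.8062
MRP = 9.71% − 1.04% = 8.67%
E(R_P) = R_f + β_P × MRP = 1.04% + 0.8062 × 8.67% = 8.03%

8.03%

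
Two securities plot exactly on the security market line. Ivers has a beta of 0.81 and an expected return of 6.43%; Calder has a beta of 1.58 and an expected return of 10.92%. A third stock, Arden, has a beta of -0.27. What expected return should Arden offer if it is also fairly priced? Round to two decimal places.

MRP (SML slope) = (10.92% − 6.43%) / (1.58 − 0.81) = 4.49% / 0.77 = 5.8312%
R_f (intercept) = 6.43% − 0.81 × 5.8312% = 1.7067%
E(R_Arden) = R_f + β × MRP = 1.7067% + -0.27 × 5.8312% = 0.13%

0.13%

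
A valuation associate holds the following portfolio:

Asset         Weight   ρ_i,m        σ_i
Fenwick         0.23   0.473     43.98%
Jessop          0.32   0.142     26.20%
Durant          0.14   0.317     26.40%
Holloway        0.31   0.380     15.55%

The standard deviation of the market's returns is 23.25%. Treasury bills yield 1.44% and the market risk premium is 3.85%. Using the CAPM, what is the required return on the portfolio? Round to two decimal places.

β_Fenwick = 0.473 × 43.98% / 23.25% = 0.8947
β_Jessop = 0.142 × 26.20% / 23.25% = 0.1600
β_Durant = 0.317 × 26.40% / 23.25% = 0.3599
β_Holloway = 0.380 × 15.55% / 23.25% = 0.2542
β_P = Σ w_i β_i = 0.23×0.8947 + 0.32×0.1600 + 0.14×0.3599 + 0.31×0.2542 = 0.3862
E(R_P) = R_f + β_P × MRP = 1.44% + 0.3862 × 3.85% = 2.93%

2.93%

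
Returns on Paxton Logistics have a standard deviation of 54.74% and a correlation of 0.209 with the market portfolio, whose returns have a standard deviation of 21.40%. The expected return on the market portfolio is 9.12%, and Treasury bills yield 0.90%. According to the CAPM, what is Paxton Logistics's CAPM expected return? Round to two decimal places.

β = ρ × σ_i / σ_m = 0.209 × 54.74% / 21.40% = 0.5346
MRP = 9.12% − 0.90% = 8.22%
E(R) = 0.90% + 0.5346 × 8.22% = 5.29%

5.29%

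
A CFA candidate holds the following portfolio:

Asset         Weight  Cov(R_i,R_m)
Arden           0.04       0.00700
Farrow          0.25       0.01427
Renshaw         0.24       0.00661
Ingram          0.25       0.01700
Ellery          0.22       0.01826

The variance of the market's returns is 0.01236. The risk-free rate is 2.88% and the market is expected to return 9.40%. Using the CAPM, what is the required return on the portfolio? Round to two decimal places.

β_Arden = 0.00700 / 0.01236 = 0.5663
β_Farrow = 0.01427 / 0.01236 = 1.1545
β_Renshaw = 0.00661 / 0.01236 = 0.5348
β_Ingram = 0.01700 / 0.01236 = 1.3754
β_Ellery = 0.01826 / 0.01236 = 1.4773
β_P = Σ w_i β_i = 0.04×0.5663 + 0.25×1.1545 + 0.24×0.5348 + 0.25×1.3754 + 0.22×1.4773 = 1.1085
MRP = 9.40% − 2.88% = 6.52%
E(R_P) = R_f + β_P × MRP = 2.88% + 1.1085 × 6.52% = 10.11%

10.11%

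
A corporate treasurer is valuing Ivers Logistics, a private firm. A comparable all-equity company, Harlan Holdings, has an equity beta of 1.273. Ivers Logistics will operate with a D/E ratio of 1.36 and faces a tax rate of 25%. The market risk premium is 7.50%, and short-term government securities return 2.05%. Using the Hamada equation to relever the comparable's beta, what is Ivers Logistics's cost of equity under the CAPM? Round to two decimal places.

21.34%

β_L = β_U × [1 + (1 − t)(D/E)] = 1.273 × [1 + (1 − 0.25) × 1.36]
    = 1.273 × [1 + 0.75 × 1.36] = 1.273 × 2.0200 = 2.5715
E(R) = R_f + β_L × MRP = 2.05% + 2.5715 × 7.50% = 21.34%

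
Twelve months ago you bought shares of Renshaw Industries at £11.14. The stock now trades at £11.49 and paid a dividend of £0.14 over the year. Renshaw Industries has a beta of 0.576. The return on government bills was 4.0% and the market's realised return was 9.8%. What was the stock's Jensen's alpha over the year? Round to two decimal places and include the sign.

-2.94%

Realised HPR = (P1 + D1 − P0) / P0 = (11.49 + 0.14 − 11.14) / 11.14 = 0.49 / 11.14 = 4.3986%
MRP = 9.8% − 4.0% = 5.80%
CAPM required = R_f + β·MRP = 4.0% + 0.576 × 5.8% = 7.3408%
α = realised − required = 4.3986% − 7.3408% = -2.94%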